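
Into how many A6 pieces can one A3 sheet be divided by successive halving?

Each ISO step halves the sheet: 1 × A3 → 2 × A4 → 4 × A5 → 8 × A6
From A3 to A6 is 3 halving steps: 2^3 = 8.

8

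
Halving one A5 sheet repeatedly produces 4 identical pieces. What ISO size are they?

A7

4 = 2^2, so 2 halving steps.
A5 → A6 → … → A7 after 2 steps.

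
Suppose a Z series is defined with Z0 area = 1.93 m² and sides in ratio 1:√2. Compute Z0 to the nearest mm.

1168 × 1652 mm

Let the short side be w mm. Then w · w√2 = 1.93 m² = 1,930,000 mm².
w² = 1,930,000/√2, so w ≈ 1168.2 mm; long side = w√2 ≈ 1652.1 mm.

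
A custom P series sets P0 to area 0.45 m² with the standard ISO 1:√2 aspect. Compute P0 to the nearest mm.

Let the short side be w mm. Then w · w√2 = 0.45 m² = 450,000 mm².
w² = 450,000/√2, so w ≈ 564.1 mm; long side = w√2 ≈ 797.7 mm.

564 × 798 mm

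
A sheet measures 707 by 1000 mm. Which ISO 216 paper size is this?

B1 (707 × 1000 mm)

Aspect ratio 1000/707 ≈ 1.414 — close to the ISO √2 ≈ 1.414.
In the B-series (B0 = 1000 × 1414 mm): B1 = 707 × 1000 mm.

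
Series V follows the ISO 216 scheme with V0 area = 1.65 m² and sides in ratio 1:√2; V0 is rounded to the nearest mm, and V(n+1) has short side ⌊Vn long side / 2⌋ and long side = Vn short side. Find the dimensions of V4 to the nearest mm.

270 × 382 mm

Let V0's short side be w mm. w · w√2 = 1.65 m² = 1,650,000 mm², so w ≈ 1080.2 mm and w√2 ≈ 1527.6 mm → V0 = 1080 × 1528 mm.
V1: ⌊1528/2⌋ × 1080 = 764 × 1080 mm
V2: ⌊1080/2⌋ × 764 = 540 × 764 mm
V3: ⌊764/2⌋ × 540 = 382 × 540 mm
V4: ⌊540/2⌋ × 382 = 270 × 382 mm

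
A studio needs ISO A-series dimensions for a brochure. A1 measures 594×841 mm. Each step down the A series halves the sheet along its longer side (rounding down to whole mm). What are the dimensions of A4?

A2: ⌊841/2⌋ × 594 = 420 × 594 mm
A3: ⌊594/2⌋ × 420 = 297 × 420 mm
A4: ⌊420/2⌋ × 297 = 210 × 297 mm

210 × 297 mm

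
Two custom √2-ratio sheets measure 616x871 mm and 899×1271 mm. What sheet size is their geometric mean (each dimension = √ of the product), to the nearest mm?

Short side: √(616 · 899) = √553784 ≈ 744.2 → 744 mm
Long side: √(871 · 1271) = √1107041 ≈ 1052.2 → 1052 mm

744 × 1052 mm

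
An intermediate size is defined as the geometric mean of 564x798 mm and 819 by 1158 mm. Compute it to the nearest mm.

Short side: √(564 · 819) = √461916 ≈ 679.6 → 680 mm
Long side: √(798 · 1158) = √924084 ≈ 961.3 → 961 mm

680 × 961 mm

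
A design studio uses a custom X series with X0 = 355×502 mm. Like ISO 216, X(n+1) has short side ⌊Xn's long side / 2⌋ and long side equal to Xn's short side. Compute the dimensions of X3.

125 × 177 mm

X1: ⌊502/2⌋ × 355 = 251 × 355 mm
X2: ⌊355/2⌋ × 251 = 177 × 251 mm
X3: ⌊251/2⌋ × 177 = 125 × 177 mm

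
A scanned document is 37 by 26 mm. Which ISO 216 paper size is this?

A10 (26 × 37 mm)

Aspect ratio 37/26 ≈ 1.423 — close to the ISO √2 ≈ 1.414.
In the A-series (A0 area = 1 m²): A10 = 26 × 37 mm.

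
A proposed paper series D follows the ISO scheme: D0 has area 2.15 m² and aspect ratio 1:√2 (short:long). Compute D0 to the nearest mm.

Let the short side be w mm. Then w · w√2 = 2.15 m² = 2,150,000 mm².
w² = 2,150,000/√2, so w ≈ 1233.0 mm; long side = w√2 ≈ 1743.7 mm.

1233 × 1744 mm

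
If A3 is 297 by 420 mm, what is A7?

74 × 105 mm

A4: ⌊420/2⌋ × 297 = 210 × 297 mm
A5: ⌊297/2⌋ × 210 = 148 × 210 mm
A6: ⌊210/2⌋ × 148 = 105 × 148 mm
A7: ⌊148/2⌋ × 105 = 74 × 105 mm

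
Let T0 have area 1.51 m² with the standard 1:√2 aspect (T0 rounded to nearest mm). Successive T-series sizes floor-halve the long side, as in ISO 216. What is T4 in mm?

258 × 365 mm

Let T0's short side be w mm. w · w√2 = 1.51 m² = 1,510,000 mm², so w ≈ 1033.3 mm and w√2 ≈ 1461.3 mm → T0 = 1033 × 1461 mm.
T1: ⌊1461/2⌋ × 1033 = 730 × 1033 mm
T2: ⌊1033/2⌋ × 730 = 516 × 730 mm
T3: ⌊730/2⌋ × 516 = 365 × 516 mm
T4: ⌊516/2⌋ × 365 = 258 × 365 mm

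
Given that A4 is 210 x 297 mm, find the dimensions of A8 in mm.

A5: ⌊297/2⌋ × 210 = 148 × 210 mm
A6: ⌊210/2⌋ × 148 = 105 × 148 mm
A7: ⌊148/2⌋ × 105 = 74 × 105 mm
A8: ⌊105/2⌋ × 74 = 52 × 74 mm

52 × 74 mm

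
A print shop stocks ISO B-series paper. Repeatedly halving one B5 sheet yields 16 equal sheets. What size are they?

B9

16 = 2^4, so 4 halving steps.
B5 → B6 → … → B9 after 4 steps.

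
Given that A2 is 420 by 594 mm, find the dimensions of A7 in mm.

A3: ⌊594/2⌋ × 420 = 297 × 420 mm
A4: ⌊420/2⌋ × 297 = 210 × 297 mm
A5: ⌊297/2⌋ × 210 = 148 × 210 mm
A6: ⌊210/2⌋ × 148 = 105 × 148 mm
A7: ⌊148/2⌋ × 105 = 74 × 105 mm

74 × 105 mm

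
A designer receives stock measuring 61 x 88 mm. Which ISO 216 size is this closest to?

B8 (62 × 88 mm)

Aspect ratio 88/61 ≈ 1.443 (ISO target is √2 ≈ 1.414).
In the B-series (B0 = 1000 × 1414 mm): B8 = 62 × 88 mm.
Off by 1 mm total — nearest standard size.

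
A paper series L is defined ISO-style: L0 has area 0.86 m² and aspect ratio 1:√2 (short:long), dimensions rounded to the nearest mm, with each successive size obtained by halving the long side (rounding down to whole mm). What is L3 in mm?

275 × 390 mm

Let L0's short side be w mm. w · w√2 = 0.86 m² = 860,000 mm², so w ≈ 779.8 mm and w√2 ≈ 1102.8 mm → L0 = 780 × 1103 mm.
L1: ⌊1103/2⌋ × 780 = 551 × 780 mm
L2: ⌊780/2⌋ × 551 = 390 × 551 mm
L3: ⌊551/2⌋ × 390 = 275 × 390 mm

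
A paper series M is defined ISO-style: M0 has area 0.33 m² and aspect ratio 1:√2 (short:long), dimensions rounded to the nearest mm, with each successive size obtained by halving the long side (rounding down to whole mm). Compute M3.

Let M0's short side be w mm. w · w√2 = 0.33 m² = 330,000 mm², so w ≈ 483.1 mm and w√2 ≈ 683.1 mm → M0 = 483 × 683 mm.
M1: ⌊683/2⌋ × 483 = 341 × 483 mm
M2: ⌊483/2⌋ × 341 = 241 × 341 mm
M3: ⌊341/2⌋ × 241 = 170 × 241 mm

170 × 241 mm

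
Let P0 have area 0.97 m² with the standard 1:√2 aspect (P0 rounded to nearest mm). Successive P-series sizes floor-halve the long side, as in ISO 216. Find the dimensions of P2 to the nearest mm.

Let P0's short side be w mm. w · w√2 = 0.97 m² = 970,000 mm², so w ≈ 828.2 mm and w√2 ≈ 1171.2 mm → P0 = 828 × 1171 mm.
P1: ⌊1171/2⌋ × 828 = 585 × 828 mm
P2: ⌊828/2⌋ × 585 = 414 × 585 mm

414 × 585 mm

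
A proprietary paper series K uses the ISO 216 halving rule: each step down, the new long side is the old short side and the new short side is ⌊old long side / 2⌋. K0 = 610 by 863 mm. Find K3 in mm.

K1: ⌊863/2⌋ × 610 = 431 × 610 mm
K2: ⌊610/2⌋ × 431 = 305 × 431 mm
K3: ⌊431/2⌋ × 305 = 215 × 305 mm

215 × 305 mm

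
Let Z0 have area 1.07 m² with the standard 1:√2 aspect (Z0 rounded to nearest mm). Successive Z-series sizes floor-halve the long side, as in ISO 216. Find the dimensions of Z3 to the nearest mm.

Let Z0's short side be w mm. w · w√2 = 1.07 m² = 1,070,000 mm², so w ≈ 869.8 mm and w√2 ≈ 1230.1 mm → Z0 = 870 × 1230 mm.
Z1: ⌊1230/2⌋ × 870 = 615 × 870 mm
Z2: ⌊870/2⌋ × 615 = 435 × 615 mm
Z3: ⌊615/2⌋ × 435 = 307 × 435 mm

307 × 435 mm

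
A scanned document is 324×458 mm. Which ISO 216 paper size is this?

C3 (324 × 458 mm)

Aspect ratio 458/324 ≈ 1.414 — close to the ISO √2 ≈ 1.414.
In the C-series (envelope sizes, between A and B): C3 = 324 × 458 mm.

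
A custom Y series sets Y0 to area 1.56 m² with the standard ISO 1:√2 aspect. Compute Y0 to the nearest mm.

1050 × 1485 mm

Let the short side be w mm. Then w · w√2 = 1.56 m² = 1,560,000 mm².
w² = 1,560,000/√2, so w ≈ 1050.3 mm; long side = w√2 ≈ 1485.3 mm.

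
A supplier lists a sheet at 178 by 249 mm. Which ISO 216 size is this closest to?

Aspect ratio 249/178 ≈ 1.399 (ISO target is √2 ≈ 1.414).
In the B-series (B0 = 1000 × 1414 mm): B5 = 176 × 250 mm.
Off by 3 mm total — nearest standard size.

B5 (176 × 250 mm)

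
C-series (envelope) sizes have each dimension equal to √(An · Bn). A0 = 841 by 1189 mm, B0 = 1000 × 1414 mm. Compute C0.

917 × 1297 mm

Short side: √(841 · 1000) = √841000 ≈ 917.1 → 917 mm
Long side: √(1189 · 1414) = √1681246 ≈ 1296.6 → 1297 mm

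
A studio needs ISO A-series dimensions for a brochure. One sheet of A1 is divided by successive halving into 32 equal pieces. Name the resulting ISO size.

32 = 2^5, so 5 halving steps.
A1 → A2 → … → A6 after 5 steps.

A6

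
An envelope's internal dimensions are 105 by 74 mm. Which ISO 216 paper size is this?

Aspect ratio 105/74 ≈ 1.419 — close to the ISO √2 ≈ 1.414.
In the A-series (A0 area = 1 m²): A7 = 74 × 105 mm.

A7 (74 × 105 mm)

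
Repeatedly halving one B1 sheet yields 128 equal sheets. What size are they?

B8

128 = 2^7, so 7 halving steps.
B1 → B2 → … → B8 after 7 steps.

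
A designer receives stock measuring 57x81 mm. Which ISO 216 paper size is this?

C8 (57 × 81 mm)

Aspect ratio 81/57 ≈ 1.421 — close to the ISO √2 ≈ 1.414.
In the C-series (envelope sizes, between A and B): C8 = 57 × 81 mm.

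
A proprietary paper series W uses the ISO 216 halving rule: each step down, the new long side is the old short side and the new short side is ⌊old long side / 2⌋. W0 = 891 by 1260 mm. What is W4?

W1: ⌊1260/2⌋ × 891 = 630 × 891 mm
W2: ⌊891/2⌋ × 630 = 445 × 630 mm
W3: ⌊630/2⌋ × 445 = 315 × 445 mm
W4: ⌊445/2⌋ × 315 = 222 × 315 mm

222 × 315 mm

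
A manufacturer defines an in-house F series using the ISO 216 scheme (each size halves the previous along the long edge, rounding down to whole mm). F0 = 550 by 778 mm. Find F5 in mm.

F1: ⌊778/2⌋ × 550 = 389 × 550 mm
F2: ⌊550/2⌋ × 389 = 275 × 389 mm
F3: ⌊389/2⌋ × 275 = 194 × 275 mm
F4: ⌊275/2⌋ × 194 = 137 × 194 mm
F5: ⌊194/2⌋ × 137 = 97 × 137 mm

97 × 137 mm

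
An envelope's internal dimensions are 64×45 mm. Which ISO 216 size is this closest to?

B9 (44 × 62 mm)

Aspect ratio 64/45 ≈ 1.422 — close to the ISO √2 ≈ 1.414.
In the B-series (B0 = 1000 × 1414 mm): B9 = 44 × 62 mm.
Off by 3 mm total — nearest standard size.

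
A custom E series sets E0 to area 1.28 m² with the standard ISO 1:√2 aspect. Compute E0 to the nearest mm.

951 × 1345 mm

Let the short side be w mm. Then w · w√2 = 1.28 m² = 1,280,000 mm².
w² = 1,280,000/√2, so w ≈ 951.4 mm; long side = w√2 ≈ 1345.4 mm.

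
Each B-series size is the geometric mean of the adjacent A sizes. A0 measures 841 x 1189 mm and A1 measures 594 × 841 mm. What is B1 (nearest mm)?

707 × 1000 mm

Short side: √(841 · 594) = √499554 ≈ 706.8 → 707 mm
Long side: √(1189 · 841) = √999949 ≈ 1000.0 → 1000 mm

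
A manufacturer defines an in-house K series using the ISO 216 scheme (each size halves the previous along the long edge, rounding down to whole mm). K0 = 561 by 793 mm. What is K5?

K1 = 396 × 561 mm (from K0 by 1 halving).
K2: ⌊561/2⌋ × 396 = 280 × 396 mm
K3: ⌊396/2⌋ × 280 = 198 × 280 mm
K4: ⌊280/2⌋ × 198 = 140 × 198 mm
K5: ⌊198/2⌋ × 140 = 99 × 140 mm

99 × 140 mm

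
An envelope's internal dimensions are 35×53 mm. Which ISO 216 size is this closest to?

A9 (37 × 52 mm)

Aspect ratio 53/35 ≈ 1.514 (ISO target is √2 ≈ 1.414).
In the A-series (A0 area = 1 m²): A9 = 37 × 52 mm.
Off by 3 mm total — nearest standard size.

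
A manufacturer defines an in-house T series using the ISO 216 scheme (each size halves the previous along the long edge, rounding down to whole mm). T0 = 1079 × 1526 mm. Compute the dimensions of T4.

T1: ⌊1526/2⌋ × 1079 = 763 × 1079 mm
T2: ⌊1079/2⌋ × 763 = 539 × 763 mm
T3: ⌊763/2⌋ × 539 = 381 × 539 mm
T4: ⌊539/2⌋ × 381 = 269 × 381 mm

269 × 381 mm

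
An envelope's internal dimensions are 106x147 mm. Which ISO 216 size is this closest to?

Aspect ratio 147/106 ≈ 1.387 (ISO target is √2 ≈ 1.414).
In the A-series (A0 area = 1 m²): A6 = 105 × 148 mm.
Off by 2 mm total — nearest standard size.

A6 (105 × 148 mm)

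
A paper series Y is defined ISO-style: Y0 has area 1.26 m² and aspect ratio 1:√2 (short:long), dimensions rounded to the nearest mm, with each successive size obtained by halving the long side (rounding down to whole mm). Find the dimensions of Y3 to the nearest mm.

Let Y0's short side be w mm. w · w√2 = 1.26 m² = 1,260,000 mm², so w ≈ 943.9 mm and w√2 ≈ 1334.9 mm → Y0 = 944 × 1335 mm.
Y1: ⌊1335/2⌋ × 944 = 667 × 944 mm
Y2: ⌊944/2⌋ × 667 = 472 × 667 mm
Y3: ⌊667/2⌋ × 472 = 333 × 472 mm

333 × 472 mm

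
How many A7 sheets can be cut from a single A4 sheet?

8

Each ISO step halves the sheet: 1 × A4 → 2 × A5 → 4 × A6 → 8 × A7
From A4 to A7 is 3 halving steps: 2^3 = 8.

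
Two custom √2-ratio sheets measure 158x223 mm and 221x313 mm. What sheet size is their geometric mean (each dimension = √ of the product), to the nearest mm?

187 × 264 mm

Short side: √(158 · 221) = √34918 ≈ 186.9 → 187 mm
Long side: √(223 · 313) = √69799 ≈ 264.2 → 264 mm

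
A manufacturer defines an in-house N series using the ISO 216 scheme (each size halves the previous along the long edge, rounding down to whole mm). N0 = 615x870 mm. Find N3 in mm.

217 × 307 mm

N1: ⌊870/2⌋ × 615 = 435 × 615 mm
N2: ⌊615/2⌋ × 435 = 307 × 435 mm
N3: ⌊435/2⌋ × 307 = 217 × 307 mm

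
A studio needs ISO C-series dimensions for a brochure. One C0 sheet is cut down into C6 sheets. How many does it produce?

64

Each ISO step halves the sheet: 1 × C0 → 2 × C1 → 4 × C2 → 8 × C3 → …
From C0 to C6 is 6 halving steps: 2^6 = 64.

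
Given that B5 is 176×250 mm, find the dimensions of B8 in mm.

62 × 88 mm

B6: ⌊250/2⌋ × 176 = 125 × 176 mm
B7: ⌊176/2⌋ × 125 = 88 × 125 mm
B8: ⌊125/2⌋ × 88 = 62 × 88 mm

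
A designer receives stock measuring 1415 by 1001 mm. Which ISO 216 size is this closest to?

B0 (1000 × 1414 mm)

Aspect ratio 1415/1001 ≈ 1.414 — close to the ISO √2 ≈ 1.414.
In the B-series (B0 = 1000 × 1414 mm): B0 = 1000 × 1414 mm.
Off by 2 mm total — nearest standard size.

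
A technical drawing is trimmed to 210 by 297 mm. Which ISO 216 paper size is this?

Aspect ratio 297/210 ≈ 1.414 — close to the ISO √2 ≈ 1.414.
In the A-series (A0 area = 1 m²): A4 = 210 × 297 mm.

A4 (210 × 297 mm)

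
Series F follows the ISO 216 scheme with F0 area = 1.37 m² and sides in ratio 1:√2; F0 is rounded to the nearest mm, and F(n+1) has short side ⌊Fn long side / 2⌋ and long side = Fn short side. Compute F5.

174 × 246 mm

Let F0's short side be w mm. w · w√2 = 1.37 m² = 1,370,000 mm², so w ≈ 984.2 mm and w√2 ≈ 1391.9 mm → F0 = 984 × 1392 mm.
F1: ⌊1392/2⌋ × 984 = 696 × 984 mm
F2: ⌊984/2⌋ × 696 = 492 × 696 mm
F3: ⌊696/2⌋ × 492 = 348 × 492 mm
F4: ⌊492/2⌋ × 348 = 246 × 348 mm
F5: ⌊348/2⌋ × 246 = 174 × 246 mm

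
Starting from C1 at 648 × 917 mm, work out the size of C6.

114 × 162 mm

C2: ⌊917/2⌋ × 648 = 458 × 648 mm
C3: ⌊648/2⌋ × 458 = 324 × 458 mm
C4: ⌊458/2⌋ × 324 = 229 × 324 mm
C5: ⌊324/2⌋ × 229 = 162 × 229 mm
C6: ⌊229/2⌋ × 162 = 114 × 162 mm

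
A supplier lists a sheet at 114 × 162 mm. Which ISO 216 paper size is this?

Aspect ratio 162/114 ≈ 1.421 — close to the ISO √2 ≈ 1.414.
In the C-series (envelope sizes, between A and B): C6 = 114 × 162 mm.

C6 (114 × 162 mm)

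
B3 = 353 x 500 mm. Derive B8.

B4: ⌊500/2⌋ × 353 = 250 × 353 mm
B5: ⌊353/2⌋ × 250 = 176 × 250 mm
B6: ⌊250/2⌋ × 176 = 125 × 176 mm
B7: ⌊176/2⌋ × 125 = 88 × 125 mm
B8: ⌊125/2⌋ × 88 = 62 × 88 mm

62 × 88 mm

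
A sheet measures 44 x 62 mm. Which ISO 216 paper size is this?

Aspect ratio 62/44 ≈ 1.409 — close to the ISO √2 ≈ 1.414.
In the B-series (B0 = 1000 × 1414 mm): B9 = 44 × 62 mm.

B9 (44 × 62 mm)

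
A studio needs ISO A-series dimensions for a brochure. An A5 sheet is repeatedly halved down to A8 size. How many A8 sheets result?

Each ISO step halves the sheet: 1 × A5 → 2 × A6 → 4 × A7 → 8 × A8
From A5 to A8 is 3 halving steps: 2^3 = 8.

8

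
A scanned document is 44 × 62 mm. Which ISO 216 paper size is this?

Aspect ratio 62/44 ≈ 1.409 — close to the ISO √2 ≈ 1.414.
In the B-series (B0 = 1000 × 1414 mm): B9 = 44 × 62 mm.

B9 (44 × 62 mm)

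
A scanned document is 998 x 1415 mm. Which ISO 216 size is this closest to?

Aspect ratio 1415/998 ≈ 1.418 — close to the ISO √2 ≈ 1.414.
In the B-series (B0 = 1000 × 1414 mm): B0 = 1000 × 1414 mm.
Off by 3 mm total — nearest standard size.

B0 (1000 × 1414 mm)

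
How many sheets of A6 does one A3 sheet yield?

Each ISO step halves the sheet: 1 × A3 → 2 × A4 → 4 × A5 → 8 × A6
From A3 to A6 is 3 halving steps: 2^3 = 8.

8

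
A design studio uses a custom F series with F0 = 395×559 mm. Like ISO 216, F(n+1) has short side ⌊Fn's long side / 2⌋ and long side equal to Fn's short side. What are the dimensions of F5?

69 × 98 mm

F1: ⌊559/2⌋ × 395 = 279 × 395 mm
F2: ⌊395/2⌋ × 279 = 197 × 279 mm
F3: ⌊279/2⌋ × 197 = 139 × 197 mm
F4: ⌊197/2⌋ × 139 = 98 × 139 mm
F5: ⌊139/2⌋ × 98 = 69 × 98 mm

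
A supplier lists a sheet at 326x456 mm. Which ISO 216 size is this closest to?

Aspect ratio 456/326 ≈ 1.399 (ISO target is √2 ≈ 1.414).
In the C-series (envelope sizes, between A and B): C3 = 324 × 458 mm.
Off by 4 mm total — nearest standard size.

C3 (324 × 458 mm)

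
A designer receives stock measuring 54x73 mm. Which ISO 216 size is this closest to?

A8 (52 × 74 mm)

Aspect ratio 73/54 ≈ 1.352 (ISO target is √2 ≈ 1.414).
In the A-series (A0 area = 1 m²): A8 = 52 × 74 mm.
Off by 3 mm total — nearest standard size.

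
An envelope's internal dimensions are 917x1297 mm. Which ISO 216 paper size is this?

Aspect ratio 1297/917 ≈ 1.414 — close to the ISO √2 ≈ 1.414.
In the C-series (envelope sizes, between A and B): C0 = 917 × 1297 mm.

C0 (917 × 1297 mm)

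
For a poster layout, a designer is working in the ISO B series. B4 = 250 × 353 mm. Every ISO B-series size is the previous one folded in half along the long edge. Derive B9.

B5: ⌊353/2⌋ × 250 = 176 × 250 mm
B6: ⌊250/2⌋ × 176 = 125 × 176 mm
B7: ⌊176/2⌋ × 125 = 88 × 125 mm
B8: ⌊125/2⌋ × 88 = 62 × 88 mm
B9: ⌊88/2⌋ × 62 = 44 × 62 mm

44 × 62 mm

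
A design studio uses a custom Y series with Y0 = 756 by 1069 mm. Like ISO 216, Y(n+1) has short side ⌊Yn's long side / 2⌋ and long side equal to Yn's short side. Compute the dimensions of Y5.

133 × 189 mm

Y1: ⌊1069/2⌋ × 756 = 534 × 756 mm
Y2: ⌊756/2⌋ × 534 = 378 × 534 mm
Y3: ⌊534/2⌋ × 378 = 267 × 378 mm
Y4: ⌊378/2⌋ × 267 = 189 × 267 mm
Y5: ⌊267/2⌋ × 189 = 133 × 189 mm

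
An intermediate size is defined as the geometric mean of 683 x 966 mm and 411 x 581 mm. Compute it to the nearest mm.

530 × 749 mm

Short side: √(683 · 411) = √280713 ≈ 529.8 → 530 mm
Long side: √(966 · 581) = √561246 ≈ 749.2 → 749 mm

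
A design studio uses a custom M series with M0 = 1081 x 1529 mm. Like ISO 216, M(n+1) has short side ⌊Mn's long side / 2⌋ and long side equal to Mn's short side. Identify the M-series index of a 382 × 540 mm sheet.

M0: 1081 × 1529 mm
M1: 764 × 1081 mm
M2: 540 × 764 mm
M3: 382 × 540 mm
M4: 270 × 382 mm
→ matches M3.

M3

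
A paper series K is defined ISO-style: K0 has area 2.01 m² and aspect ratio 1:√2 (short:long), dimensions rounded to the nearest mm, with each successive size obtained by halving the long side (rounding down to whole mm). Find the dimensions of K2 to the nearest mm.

596 × 843 mm

Let K0's short side be w mm. w · w√2 = 2.01 m² = 2,010,000 mm², so w ≈ 1192.2 mm and w√2 ≈ 1686.0 mm → K0 = 1192 × 1686 mm.
K1: ⌊1686/2⌋ × 1192 = 843 × 1192 mm
K2: ⌊1192/2⌋ × 843 = 596 × 843 mm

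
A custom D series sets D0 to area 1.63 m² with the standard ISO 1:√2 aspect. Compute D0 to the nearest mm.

1074 × 1518 mm

Let the short side be w mm. Then w · w√2 = 1.63 m² = 1,630,000 mm².
w² = 1,630,000/√2, so w ≈ 1073.6 mm; long side = w√2 ≈ 1518.3 mm.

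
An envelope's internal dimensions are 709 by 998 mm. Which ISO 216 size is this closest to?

B1 (707 × 1000 mm)

Aspect ratio 998/709 ≈ 1.408 — close to the ISO √2 ≈ 1.414.
In the B-series (B0 = 1000 × 1414 mm): B1 = 707 × 1000 mm.
Off by 4 mm total — nearest standard size.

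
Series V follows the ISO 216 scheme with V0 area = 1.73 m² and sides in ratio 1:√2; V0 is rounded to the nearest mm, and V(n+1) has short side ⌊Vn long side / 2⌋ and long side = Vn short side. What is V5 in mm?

195 × 276 mm

Let V0's short side be w mm. w · w√2 = 1.73 m² = 1,730,000 mm², so w ≈ 1106.0 mm and w√2 ≈ 1564.2 mm → V0 = 1106 × 1564 mm.
V1: ⌊1564/2⌋ × 1106 = 782 × 1106 mm
V2: ⌊1106/2⌋ × 782 = 553 × 782 mm
V3: ⌊782/2⌋ × 553 = 391 × 553 mm
V4: ⌊553/2⌋ × 391 = 276 × 391 mm
V5: ⌊391/2⌋ × 276 = 195 × 276 mm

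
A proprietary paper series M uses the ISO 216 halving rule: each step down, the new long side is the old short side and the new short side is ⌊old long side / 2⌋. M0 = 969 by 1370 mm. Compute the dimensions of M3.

M1: ⌊1370/2⌋ × 969 = 685 × 969 mm
M2: ⌊969/2⌋ × 685 = 484 × 685 mm
M3: ⌊685/2⌋ × 484 = 342 × 484 mm

342 × 484 mm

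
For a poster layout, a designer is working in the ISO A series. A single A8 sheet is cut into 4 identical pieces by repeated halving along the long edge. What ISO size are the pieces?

4 = 2^2, so 2 halving steps.
A8 → A9 → … → A10 after 2 steps.

A10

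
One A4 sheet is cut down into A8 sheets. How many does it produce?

16

Each ISO step halves the sheet: 1 × A4 → 2 × A5 → 4 × A6 → 8 × A7 → …
From A4 to A8 is 4 halving steps: 2^4 = 16.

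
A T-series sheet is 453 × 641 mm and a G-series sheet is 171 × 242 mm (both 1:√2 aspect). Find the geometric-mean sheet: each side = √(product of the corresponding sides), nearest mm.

Short side: √(453 · 171) = √77463 ≈ 278.3 → 278 mm
Long side: √(641 · 242) = √155122 ≈ 393.9 → 394 mm

278 × 394 mm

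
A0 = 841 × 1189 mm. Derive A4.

210 × 297 mm

A1: ⌊1189/2⌋ × 841 = 594 × 841 mm
A2: ⌊841/2⌋ × 594 = 420 × 594 mm
A3: ⌊594/2⌋ × 420 = 297 × 420 mm
A4: ⌊420/2⌋ × 297 = 210 × 297 mm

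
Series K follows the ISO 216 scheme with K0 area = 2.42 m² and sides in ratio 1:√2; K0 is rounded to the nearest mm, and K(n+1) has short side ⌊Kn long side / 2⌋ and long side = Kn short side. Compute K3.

Let K0's short side be w mm. w · w√2 = 2.42 m² = 2,420,000 mm², so w ≈ 1308.1 mm and w√2 ≈ 1850.0 mm → K0 = 1308 × 1850 mm.
K1: ⌊1850/2⌋ × 1308 = 925 × 1308 mm
K2: ⌊1308/2⌋ × 925 = 654 × 925 mm
K3: ⌊925/2⌋ × 654 = 462 × 654 mm

462 × 654 mm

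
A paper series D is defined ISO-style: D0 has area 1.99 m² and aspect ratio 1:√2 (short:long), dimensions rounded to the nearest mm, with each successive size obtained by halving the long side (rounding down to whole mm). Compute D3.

419 × 593 mm

Let D0's short side be w mm. w · w√2 = 1.99 m² = 1,990,000 mm², so w ≈ 1186.2 mm and w√2 ≈ 1677.6 mm → D0 = 1186 × 1678 mm.
D1: ⌊1678/2⌋ × 1186 = 839 × 1186 mm
D2: ⌊1186/2⌋ × 839 = 593 × 839 mm
D3: ⌊839/2⌋ × 593 = 419 × 593 mm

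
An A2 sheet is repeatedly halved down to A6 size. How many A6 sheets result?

16

A2 = 420 × 594 mm; A6 = 105 × 148 mm.
Each halving step doubles the count; 4 steps from A2 to A6.
2^4 = 16.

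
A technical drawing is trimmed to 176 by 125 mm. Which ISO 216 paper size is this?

Aspect ratio 176/125 ≈ 1.408 — close to the ISO √2 ≈ 1.414.
In the B-series (B0 = 1000 × 1414 mm): B6 = 125 × 176 mm.

B6 (125 × 176 mm)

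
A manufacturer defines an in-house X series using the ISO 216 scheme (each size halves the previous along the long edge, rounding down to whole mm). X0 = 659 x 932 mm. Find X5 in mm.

X1: ⌊932/2⌋ × 659 = 466 × 659 mm
X2: ⌊659/2⌋ × 466 = 329 × 466 mm
X3: ⌊466/2⌋ × 329 = 233 × 329 mm
X4: ⌊329/2⌋ × 233 = 164 × 233 mm
X5: ⌊233/2⌋ × 164 = 116 × 164 mm

116 × 164 mm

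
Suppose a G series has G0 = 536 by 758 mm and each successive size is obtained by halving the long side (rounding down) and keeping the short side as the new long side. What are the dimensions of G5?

94 × 134 mm

G1: ⌊758/2⌋ × 536 = 379 × 536 mm
G2: ⌊536/2⌋ × 379 = 268 × 379 mm
G3: ⌊379/2⌋ × 268 = 189 × 268 mm
G4: ⌊268/2⌋ × 189 = 134 × 189 mm
G5: ⌊189/2⌋ × 134 = 94 × 134 mm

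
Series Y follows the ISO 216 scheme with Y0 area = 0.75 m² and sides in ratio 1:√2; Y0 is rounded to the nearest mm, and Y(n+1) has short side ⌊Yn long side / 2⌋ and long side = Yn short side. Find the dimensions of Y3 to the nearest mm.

257 × 364 mm

Let Y0's short side be w mm. w · w√2 = 0.75 m² = 750,000 mm², so w ≈ 728.2 mm and w√2 ≈ 1029.9 mm → Y0 = 728 × 1030 mm.
Y1: ⌊1030/2⌋ × 728 = 515 × 728 mm
Y2: ⌊728/2⌋ × 515 = 364 × 515 mm
Y3: ⌊515/2⌋ × 364 = 257 × 364 mm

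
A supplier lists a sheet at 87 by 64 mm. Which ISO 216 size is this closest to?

B8 (62 × 88 mm)

Aspect ratio 87/64 ≈ 1.359 (ISO target is √2 ≈ 1.414).
In the B-series (B0 = 1000 × 1414 mm): B8 = 62 × 88 mm.
Off by 3 mm total — nearest standard size.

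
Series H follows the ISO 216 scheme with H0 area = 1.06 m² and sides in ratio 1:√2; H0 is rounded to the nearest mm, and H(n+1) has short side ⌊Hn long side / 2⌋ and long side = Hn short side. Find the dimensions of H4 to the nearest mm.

Let H0's short side be w mm. w · w√2 = 1.06 m² = 1,060,000 mm², so w ≈ 865.8 mm and w√2 ≈ 1224.4 mm → H0 = 866 × 1224 mm.
H1: ⌊1224/2⌋ × 866 = 612 × 866 mm
H2: ⌊866/2⌋ × 612 = 433 × 612 mm
H3: ⌊612/2⌋ × 433 = 306 × 433 mm
H4: ⌊433/2⌋ × 306 = 216 × 306 mm

216 × 306 mm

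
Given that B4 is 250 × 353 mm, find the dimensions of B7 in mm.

B5: ⌊353/2⌋ × 250 = 176 × 250 mm
B6: ⌊250/2⌋ × 176 = 125 × 176 mm
B7: ⌊176/2⌋ × 125 = 88 × 125 mm

88 × 125 mm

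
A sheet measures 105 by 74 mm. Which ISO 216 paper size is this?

Aspect ratio 105/74 ≈ 1.419 — close to the ISO √2 ≈ 1.414.
In the A-series (A0 area = 1 m²): A7 = 74 × 105 mm.

A7 (74 × 105 mm)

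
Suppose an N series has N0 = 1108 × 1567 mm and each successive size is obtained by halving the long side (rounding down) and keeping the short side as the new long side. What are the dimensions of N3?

391 × 554 mm

N1: ⌊1567/2⌋ × 1108 = 783 × 1108 mm
N2: ⌊1108/2⌋ × 783 = 554 × 783 mm
N3: ⌊783/2⌋ × 554 = 391 × 554 mm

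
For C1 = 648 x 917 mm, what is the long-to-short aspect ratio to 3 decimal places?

1.415

917 / 648 = 1.415
Matches √2 ≈ 1.414 — the ISO 216 defining ratio.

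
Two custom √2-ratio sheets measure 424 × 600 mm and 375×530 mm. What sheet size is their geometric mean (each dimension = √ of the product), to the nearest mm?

Short side: √(424 · 375) = √159000 ≈ 398.7 → 399 mm
Long side: √(600 · 530) = √318000 ≈ 563.9 → 564 mm

399 × 564 mm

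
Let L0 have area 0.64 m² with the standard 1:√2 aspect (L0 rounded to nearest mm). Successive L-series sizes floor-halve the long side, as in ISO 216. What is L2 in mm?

Let L0's short side be w mm. w · w√2 = 0.64 m² = 640,000 mm², so w ≈ 672.7 mm and w√2 ≈ 951.4 mm → L0 = 673 × 951 mm.
L1: ⌊951/2⌋ × 673 = 475 × 673 mm
L2: ⌊673/2⌋ × 475 = 336 × 475 mm

336 × 475 mm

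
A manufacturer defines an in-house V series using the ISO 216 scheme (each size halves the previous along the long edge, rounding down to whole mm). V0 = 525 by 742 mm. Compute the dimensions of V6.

65 × 92 mm

V1 = 371 × 525 mm (from V0 by 1 halving).
V2: ⌊525/2⌋ × 371 = 262 × 371 mm
V3: ⌊371/2⌋ × 262 = 185 × 262 mm
V4: ⌊262/2⌋ × 185 = 131 × 185 mm
V5: ⌊185/2⌋ × 131 = 92 × 131 mm
V6: ⌊131/2⌋ × 92 = 65 × 92 mm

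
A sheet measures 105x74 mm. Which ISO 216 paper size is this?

A7 (74 × 105 mm)

Aspect ratio 105/74 ≈ 1.419 — close to the ISO √2 ≈ 1.414.
In the A-series (A0 area = 1 m²): A7 = 74 × 105 mm.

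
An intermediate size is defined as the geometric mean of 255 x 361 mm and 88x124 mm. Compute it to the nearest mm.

150 × 212 mm

Short side: √(255 · 88) = √22440 ≈ 149.8 → 150 mm
Long side: √(361 · 124) = √44764 ≈ 211.6 → 212 mm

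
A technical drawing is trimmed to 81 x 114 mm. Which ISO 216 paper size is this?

C7 (81 × 114 mm)

Aspect ratio 114/81 ≈ 1.407 — close to the ISO √2 ≈ 1.414.
In the C-series (envelope sizes, between A and B): C7 = 81 × 114 mm.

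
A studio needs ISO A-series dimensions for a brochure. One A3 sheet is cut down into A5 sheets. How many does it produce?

Each ISO step halves the sheet: 1 × A3 → 2 × A4 → 4 × A5
From A3 to A5 is 2 halving steps: 2^2 = 4.

4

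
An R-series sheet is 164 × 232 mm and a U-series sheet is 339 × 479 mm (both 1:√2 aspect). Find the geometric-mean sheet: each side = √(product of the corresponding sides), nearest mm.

Short side: √(164 · 339) = √55596 ≈ 235.8 → 236 mm
Long side: √(232 · 479) = √111128 ≈ 333.4 → 333 mm

236 × 333 mm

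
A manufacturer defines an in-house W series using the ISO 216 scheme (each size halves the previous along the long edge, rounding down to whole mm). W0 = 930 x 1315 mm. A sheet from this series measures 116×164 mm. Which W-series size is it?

W0: 930 × 1315 mm
W1: 657 × 930 mm
W2: 465 × 657 mm
W3: 328 × 465 mm
W4: 232 × 328 mm
W5: 164 × 232 mm
W6: 116 × 164 mm
W7: 82 × 116 mm
→ matches W6.

W6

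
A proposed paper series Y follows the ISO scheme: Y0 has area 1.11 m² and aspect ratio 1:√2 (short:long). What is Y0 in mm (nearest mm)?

Let the short side be w mm. Then w · w√2 = 1.11 m² = 1,110,000 mm².
w² = 1,110,000/√2, so w ≈ 885.9 mm; long side = w√2 ≈ 1252.9 mm.

886 × 1253 mm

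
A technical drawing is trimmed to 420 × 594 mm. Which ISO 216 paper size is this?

A2 (420 × 594 mm)

Aspect ratio 594/420 ≈ 1.414 — close to the ISO √2 ≈ 1.414.
In the A-series (A0 area = 1 m²): A2 = 420 × 594 mm.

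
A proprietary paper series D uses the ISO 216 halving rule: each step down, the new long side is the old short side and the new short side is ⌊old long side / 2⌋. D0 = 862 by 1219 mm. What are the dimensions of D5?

152 × 215 mm

D1: ⌊1219/2⌋ × 862 = 609 × 862 mm
D2: ⌊862/2⌋ × 609 = 431 × 609 mm
D3: ⌊609/2⌋ × 431 = 304 × 431 mm
D4: ⌊431/2⌋ × 304 = 215 × 304 mm
D5: ⌊304/2⌋ × 215 = 152 × 215 mm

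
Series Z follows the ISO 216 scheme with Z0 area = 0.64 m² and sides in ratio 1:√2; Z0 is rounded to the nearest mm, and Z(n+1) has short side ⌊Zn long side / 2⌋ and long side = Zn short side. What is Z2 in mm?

336 × 475 mm

Let Z0's short side be w mm. w · w√2 = 0.64 m² = 640,000 mm², so w ≈ 672.7 mm and w√2 ≈ 951.4 mm → Z0 = 673 × 951 mm.
Z1: ⌊951/2⌋ × 673 = 475 × 673 mm
Z2: ⌊673/2⌋ × 475 = 336 × 475 mm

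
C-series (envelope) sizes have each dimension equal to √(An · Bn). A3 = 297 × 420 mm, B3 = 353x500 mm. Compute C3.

Short side: √(297 · 353) = √104841 ≈ 323.8 → 324 mm
Long side: √(420 · 500) = √210000 ≈ 458.3 → 458 mm

324 × 458 mm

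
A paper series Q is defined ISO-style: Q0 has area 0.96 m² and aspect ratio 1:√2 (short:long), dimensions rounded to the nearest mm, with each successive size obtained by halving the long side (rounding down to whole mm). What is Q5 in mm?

145 × 206 mm

Let Q0's short side be w mm. w · w√2 = 0.96 m² = 960,000 mm², so w ≈ 823.9 mm and w√2 ≈ 1165.2 mm → Q0 = 824 × 1165 mm.
Q1: ⌊1165/2⌋ × 824 = 582 × 824 mm
Q2: ⌊824/2⌋ × 582 = 412 × 582 mm
Q3: ⌊582/2⌋ × 412 = 291 × 412 mm
Q4: ⌊412/2⌋ × 291 = 206 × 291 mm
Q5: ⌊291/2⌋ × 206 = 145 × 206 mm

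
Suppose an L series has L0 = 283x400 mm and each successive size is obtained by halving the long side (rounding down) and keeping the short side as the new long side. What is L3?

100 × 141 mm

L1 = 200 × 283 mm (from L0 by 1 halving).
L2: ⌊283/2⌋ × 200 = 141 × 200 mm
L3: ⌊200/2⌋ × 141 = 100 × 141 mm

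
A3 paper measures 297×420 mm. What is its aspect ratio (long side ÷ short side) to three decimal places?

420 / 297 = 1.414
Matches √2 ≈ 1.414 — the ISO 216 defining ratio.

1.414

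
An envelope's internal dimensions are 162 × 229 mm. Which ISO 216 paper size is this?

Aspect ratio 229/162 ≈ 1.414 — close to the ISO √2 ≈ 1.414.
In the C-series (envelope sizes, between A and B): C5 = 162 × 229 mm.

C5 (162 × 229 mm)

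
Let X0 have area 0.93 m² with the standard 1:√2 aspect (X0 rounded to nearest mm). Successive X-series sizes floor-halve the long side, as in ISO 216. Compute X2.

405 × 573 mm

Let X0's short side be w mm. w · w√2 = 0.93 m² = 930,000 mm², so w ≈ 810.9 mm and w√2 ≈ 1146.8 mm → X0 = 811 × 1147 mm.
X1: ⌊1147/2⌋ × 811 = 573 × 811 mm
X2: ⌊811/2⌋ × 573 = 405 × 573 mm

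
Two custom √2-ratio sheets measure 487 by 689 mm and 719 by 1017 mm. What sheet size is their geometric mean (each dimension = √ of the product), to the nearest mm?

592 × 837 mm

Short side: √(487 · 719) = √350153 ≈ 591.7 → 592 mm
Long side: √(689 · 1017) = √700713 ≈ 837.1 → 837 mm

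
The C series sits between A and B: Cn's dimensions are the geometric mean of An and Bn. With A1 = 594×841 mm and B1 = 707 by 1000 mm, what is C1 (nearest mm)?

648 × 917 mm

Short side: √(594 · 707) = √419958 ≈ 648.0 → 648 mm
Long side: √(841 · 1000) = √841000 ≈ 917.1 → 917 mm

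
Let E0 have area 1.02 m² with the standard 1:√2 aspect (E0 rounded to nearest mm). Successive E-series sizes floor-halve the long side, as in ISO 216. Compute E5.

Let E0's short side be w mm. w · w√2 = 1.02 m² = 1,020,000 mm², so w ≈ 849.3 mm and w√2 ≈ 1201.0 mm → E0 = 849 × 1201 mm.
E1: ⌊1201/2⌋ × 849 = 600 × 849 mm
E2: ⌊849/2⌋ × 600 = 424 × 600 mm
E3: ⌊600/2⌋ × 424 = 300 × 424 mm
E4: ⌊424/2⌋ × 300 = 212 × 300 mm
E5: ⌊300/2⌋ × 212 = 150 × 212 mm

150 × 212 mm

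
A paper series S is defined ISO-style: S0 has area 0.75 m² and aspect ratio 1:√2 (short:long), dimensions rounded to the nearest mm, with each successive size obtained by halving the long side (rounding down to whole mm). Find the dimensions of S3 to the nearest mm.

257 × 364 mm

Let S0's short side be w mm. w · w√2 = 0.75 m² = 750,000 mm², so w ≈ 728.2 mm and w√2 ≈ 1029.9 mm → S0 = 728 × 1030 mm.
S1: ⌊1030/2⌋ × 728 = 515 × 728 mm
S2: ⌊728/2⌋ × 515 = 364 × 515 mm
S3: ⌊515/2⌋ × 364 = 257 × 364 mm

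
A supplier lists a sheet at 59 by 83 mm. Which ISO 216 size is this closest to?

C8 (57 × 81 mm)

Aspect ratio 83/59 ≈ 1.407 — close to the ISO √2 ≈ 1.414.
In the C-series (envelope sizes, between A and B): C8 = 57 × 81 mm.
Off by 4 mm total — nearest standard size.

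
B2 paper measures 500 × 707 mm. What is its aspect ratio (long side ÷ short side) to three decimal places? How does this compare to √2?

1.414

707 / 500 = 1.414
Matches √2 ≈ 1.414 — the ISO 216 defining ratio.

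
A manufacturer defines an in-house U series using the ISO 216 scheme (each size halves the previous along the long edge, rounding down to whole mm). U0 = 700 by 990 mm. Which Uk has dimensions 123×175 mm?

U5

U0: 700 × 990 mm
U1: 495 × 700 mm
U2: 350 × 495 mm
U3: 247 × 350 mm
U4: 175 × 247 mm
U5: 123 × 175 mm
U6: 87 × 123 mm
→ matches U5.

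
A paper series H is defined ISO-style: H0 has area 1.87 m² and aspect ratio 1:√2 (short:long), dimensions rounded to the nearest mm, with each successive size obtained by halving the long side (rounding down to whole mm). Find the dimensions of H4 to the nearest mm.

Let H0's short side be w mm. w · w√2 = 1.87 m² = 1,870,000 mm², so w ≈ 1149.9 mm and w√2 ≈ 1626.2 mm → H0 = 1150 × 1626 mm.
H1: ⌊1626/2⌋ × 1150 = 813 × 1150 mm
H2: ⌊1150/2⌋ × 813 = 575 × 813 mm
H3: ⌊813/2⌋ × 575 = 406 × 575 mm
H4: ⌊575/2⌋ × 406 = 287 × 406 mm

287 × 406 mm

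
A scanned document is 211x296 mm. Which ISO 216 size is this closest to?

A4 (210 × 297 mm)

Aspect ratio 296/211 ≈ 1.403 — close to the ISO √2 ≈ 1.414.
In the A-series (A0 area = 1 m²): A4 = 210 × 297 mm.
Off by 2 mm total — nearest standard size.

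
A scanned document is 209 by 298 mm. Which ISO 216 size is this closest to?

A4 (210 × 297 mm)

Aspect ratio 298/209 ≈ 1.426 — close to the ISO √2 ≈ 1.414.
In the A-series (A0 area = 1 m²): A4 = 210 × 297 mm.
Off by 2 mm total — nearest standard size.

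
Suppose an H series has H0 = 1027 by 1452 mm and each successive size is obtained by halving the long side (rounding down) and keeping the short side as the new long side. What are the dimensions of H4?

H1: ⌊1452/2⌋ × 1027 = 726 × 1027 mm
H2: ⌊1027/2⌋ × 726 = 513 × 726 mm
H3: ⌊726/2⌋ × 513 = 363 × 513 mm
H4: ⌊513/2⌋ × 363 = 256 × 363 mm

256 × 363 mm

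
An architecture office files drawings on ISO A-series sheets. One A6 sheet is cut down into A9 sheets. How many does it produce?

8

A6 = 105 × 148 mm; A9 = 37 × 52 mm.
Each halving step doubles the count; 3 steps from A6 to A9.
2^3 = 8.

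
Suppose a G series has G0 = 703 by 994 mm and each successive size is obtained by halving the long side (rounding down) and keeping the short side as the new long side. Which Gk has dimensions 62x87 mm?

G7

G0: 703 × 994 mm
G1: 497 × 703 mm
G2: 351 × 497 mm
G3: 248 × 351 mm
G4: 175 × 248 mm
G5: 124 × 175 mm
G6: 87 × 124 mm
G7: 62 × 87 mm
G8: 43 × 62 mm
→ matches G7.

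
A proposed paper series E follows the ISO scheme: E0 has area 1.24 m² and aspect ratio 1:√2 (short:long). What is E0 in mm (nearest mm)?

936 × 1324 mm

Let the short side be w mm. Then w · w√2 = 1.24 m² = 1,240,000 mm².
w² = 1,240,000/√2, so w ≈ 936.4 mm; long side = w√2 ≈ 1324.2 mm.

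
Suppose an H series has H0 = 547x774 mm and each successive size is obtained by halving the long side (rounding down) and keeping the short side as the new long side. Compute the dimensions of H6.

68 × 96 mm

H1 = 387 × 547 mm (from H0 by 1 halving).
H2: ⌊547/2⌋ × 387 = 273 × 387 mm
H3: ⌊387/2⌋ × 273 = 193 × 273 mm
H4: ⌊273/2⌋ × 193 = 136 × 193 mm
H5: ⌊193/2⌋ × 136 = 96 × 136 mm
H6: ⌊136/2⌋ × 96 = 68 × 96 mm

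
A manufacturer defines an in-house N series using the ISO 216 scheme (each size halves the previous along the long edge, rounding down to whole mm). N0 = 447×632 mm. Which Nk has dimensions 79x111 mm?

N5

N0: 447 × 632 mm
N1: 316 × 447 mm
N2: 223 × 316 mm
N3: 158 × 223 mm
N4: 111 × 158 mm
N5: 79 × 111 mm
N6: 55 × 79 mm
→ matches N5.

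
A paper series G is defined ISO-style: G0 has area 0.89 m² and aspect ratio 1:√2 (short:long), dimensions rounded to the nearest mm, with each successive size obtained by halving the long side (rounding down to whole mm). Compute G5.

140 × 198 mm

Let G0's short side be w mm. w · w√2 = 0.89 m² = 890,000 mm², so w ≈ 793.3 mm and w√2 ≈ 1121.9 mm → G0 = 793 × 1122 mm.
G1: ⌊1122/2⌋ × 793 = 561 × 793 mm
G2: ⌊793/2⌋ × 561 = 396 × 561 mm
G3: ⌊561/2⌋ × 396 = 280 × 396 mm
G4: ⌊396/2⌋ × 280 = 198 × 280 mm
G5: ⌊280/2⌋ × 198 = 140 × 198 mm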